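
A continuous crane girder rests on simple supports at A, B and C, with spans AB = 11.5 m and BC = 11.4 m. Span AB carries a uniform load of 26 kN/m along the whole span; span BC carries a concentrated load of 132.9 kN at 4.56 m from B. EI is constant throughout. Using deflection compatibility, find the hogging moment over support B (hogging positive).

Insert a hinge at B; M_B is the redundant, and each span becomes simply supported.
Discontinuity in slope at B on the released structure — sum the simple-span end rotations:
  span AB: UDL 26: wL³/(24EI) = 1648/EI
  span BC: point load 132.9 at a = 4.56: Pab(L + b)/(6LEI) = 1105/EI
  relative rotation θ_0 = (1648 + 1105)/EI = 2753/EI
A unit hogging moment at B produces rotation L₁/(3EI) + L₂/(3EI) = 7.633/EI.
Slope continuity at B: θ_0 = M_B·7.633/EI, so M_B = 2753/7.633 = 360.7 kN·m (hogging).

M_B = 360.7 kN·m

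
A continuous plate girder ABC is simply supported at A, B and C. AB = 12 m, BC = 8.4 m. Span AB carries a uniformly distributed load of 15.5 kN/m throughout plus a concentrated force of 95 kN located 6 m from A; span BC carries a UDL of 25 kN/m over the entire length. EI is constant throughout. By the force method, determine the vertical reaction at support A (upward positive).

Insert a hinge at B; M_B is the redundant, and each span becomes simply supported.
Rotations at B on the released spans (each span's end-slope, ×1/EI):
  span AB: UDL 15.5: wL³/(24EI) = 1116/EI
  span AB: point load 95 at a = 6: Pab(L + a)/(6LEI) = 855/EI
  span BC: UDL 25: wL³/(24EI) = 617.4/EI
  relative rotation θ_0 = (1971 + 617.4)/EI = 2588/EI
A unit hogging moment at B produces rotation L₁/(3EI) + L₂/(3EI) = 6.8/EI.
Slope continuity at B: θ_0 = M_B·6.8/EI, so M_B = 2588/6.8 = 380.6 kN·m (hogging).
Span AB, ΣM about A with M_B applied at B: R_B^{AB}·12 = 1686 + 380.6, so R_B^{AB} = 172.2 kN and R_A = 281 − 172.2 = 108.8 kN.

R_A = 108.8 kN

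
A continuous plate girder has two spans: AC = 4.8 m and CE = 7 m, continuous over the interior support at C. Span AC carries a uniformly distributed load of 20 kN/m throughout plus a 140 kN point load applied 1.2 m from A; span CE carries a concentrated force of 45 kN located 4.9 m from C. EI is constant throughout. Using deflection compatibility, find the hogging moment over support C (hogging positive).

M_C = 80.97 kN·m

Insert a hinge at C; M_C is the redundant, and each span becomes simply supported.
Rotations at C on the released spans (each span's end-slope, ×1/EI):
  span AC: UDL 20: wL³/(24EI) = 92.16/EI
  span AC: point load 140 at a = 1.2: Pab(L + a)/(6LEI) = 126/EI
  span CE: point load 45 at a = 4.9: Pab(L + b)/(6LEI) = 100.3/EI
  relative rotation θ_0 = (218.2 + 100.3)/EI = 318.5/EI
A unit hogging moment at C produces rotation L₁/(3EI) + L₂/(3EI) = 3.933/EI.
Slope continuity at C: θ_0 = M_C·3.933/EI, so M_C = 318.5/3.933 = 80.97 kN·m (hogging).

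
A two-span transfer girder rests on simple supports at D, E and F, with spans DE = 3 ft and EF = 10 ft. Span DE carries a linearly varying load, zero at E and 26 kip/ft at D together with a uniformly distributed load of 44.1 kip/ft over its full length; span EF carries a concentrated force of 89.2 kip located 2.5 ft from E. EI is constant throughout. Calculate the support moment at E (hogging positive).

Take M_E as the redundant. Released structure: two simple spans DE and EF with a hinge at E.
Discontinuity in slope at E on the released structure — sum the simple-span end rotations:
  span DE: triangular load, peak 26: 7w₀L³/(360EI) = 13.65/EI
  span DE: UDL 44.1: wL³/(24EI) = 49.61/EI
  span EF: point load 89.2 at a = 2.5: Pab(L + b)/(6LEI) = 487.8/EI
  relative rotation θ_0 = (63.26 + 487.8)/EI = 551.1/EI
A unit hogging moment at E produces rotation L₁/(3EI) + L₂/(3EI) = 4.333/EI.
Compatibility: M_E·(L₁+L₂)/(3EI) = θ_0, giving M_E = 127.2 kip·ft (hogging).

M_E = 127.2 kip·ft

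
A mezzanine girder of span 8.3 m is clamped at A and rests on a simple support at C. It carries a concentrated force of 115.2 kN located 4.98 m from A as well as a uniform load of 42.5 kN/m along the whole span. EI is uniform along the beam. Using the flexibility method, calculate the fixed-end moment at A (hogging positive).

Take the reaction at C as the redundant and release it; the primary structure is a cantilever fixed at A.
Downward deflection at the released point C due to the loads:
  point load 115.2 at a = 4.98: Pa²(3L − a)/(6EI) = 9485/EI
  UDL 42.5: wL⁴/(8EI) = 25212/EI
  δ_0 = 34697/EI
Flexibility coefficient — unit upward force at C: δ_{CC} = L³/(3EI) = 190.6/EI.
Compatibility at C: δ_0 − R_C·δ_{CC} = 0, so R_C = 34697/190.6 = 182 kN.
Moment equilibrium about A: M_A = Σ(load moments about A) − R_C·L = 2038 − 182×8.3 = 526.6 kN·m.

M_A = 526.6 kN·m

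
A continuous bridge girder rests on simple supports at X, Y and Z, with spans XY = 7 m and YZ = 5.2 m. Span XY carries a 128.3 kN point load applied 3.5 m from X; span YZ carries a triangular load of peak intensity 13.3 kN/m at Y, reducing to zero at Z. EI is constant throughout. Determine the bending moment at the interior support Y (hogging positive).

M_Y = 106.8 kN·m

Take M_Y as the redundant. Released structure: two simple spans XY and YZ with a hinge at Y.
End slopes at the hinge Y, treating each span as simply supported:
  span XY: point load 128.3 at a = 3.5: Pab(L + a)/(6LEI) = 392.9/EI
  span YZ: triangular load, peak 13.3: w₀L³/(45EI) = 41.56/EI
  relative rotation θ_0 = (392.9 + 41.56)/EI = 434.5/EI
A unit hogging moment at Y produces rotation L₁/(3EI) + L₂/(3EI) = 4.067/EI.
Slope continuity at Y: θ_0 = M_Y·4.067/EI, so M_Y = 434.5/4.067 = 106.8 kN·m (hogging).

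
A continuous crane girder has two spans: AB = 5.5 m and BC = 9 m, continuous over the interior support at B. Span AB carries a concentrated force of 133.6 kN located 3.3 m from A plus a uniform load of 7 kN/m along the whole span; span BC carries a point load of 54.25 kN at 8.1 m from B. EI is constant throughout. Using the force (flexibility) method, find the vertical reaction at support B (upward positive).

Release continuity at B by inserting a hinge; the redundant is the internal moment M_B. The primary structure is two simply-supported spans AB and BC.
Rotations at B on the released spans (each span's end-slope, ×1/EI):
  span AB: point load 133.6 at a = 3.3: Pab(L + a)/(6LEI) = 258.6/EI
  span AB: UDL 7: wL³/(24EI) = 48.53/EI
  span BC: point load 54.25 at a = 8.1: Pab(L + b)/(6LEI) = 72.51/EI
  relative rotation θ_0 = (307.2 + 72.51)/EI = 379.7/EI
A unit hogging moment at B produces rotation L₁/(3EI) + L₂/(3EI) = 4.833/EI.
Slope continuity at B: θ_0 = M_B·4.833/EI, so M_B = 379.7/4.833 = 78.55 kN·m (hogging).
Span AB, ΣM about A with M_B applied at B: R_B^{AB}·5.5 = 546.8 + 78.55, so R_B^{AB} = 113.7 kN and R_A = 172.1 − 113.7 = 58.41 kN.
Span BC, ΣM about C: R_B^{BC}·9 = 48.83 + 78.55, so R_B^{BC} = 14.15 kN and R_C = 54.25 − 14.15 = 40.1 kN.
R_B = 113.7 + 14.15 = 127.8 kN.

R_B = 127.8 kN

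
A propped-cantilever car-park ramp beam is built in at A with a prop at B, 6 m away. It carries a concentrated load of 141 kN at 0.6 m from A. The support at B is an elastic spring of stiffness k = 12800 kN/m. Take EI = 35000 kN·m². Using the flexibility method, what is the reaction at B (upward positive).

Take the reaction at B as the redundant and release it; the primary structure is a cantilever fixed at A.
Primary-structure tip deflection at B by superposition:
  point load 141 at a = 0.6: Pa²(3L − a)/(6EI) = 147.2/EI
Tip deflection under a unit load at B: L³/(3EI) = 72/EI.
With EI = 35000 kN·m²: δ_0 = 0.004206 m and δ_{BB} = 0.002057 m/kN.
Compatibility — the spring shortens by R_B/k under the reaction it provides: δ_0 − R_B·δ_{BB} = R_B/k. With 1/k = 0.000078 m/kN, R_B = δ_0 / (δ_{BB} + 1/k) = 0.004206 / (0.002057 + 0.000078) = 1.97 kN.

R_B = 1.97 kN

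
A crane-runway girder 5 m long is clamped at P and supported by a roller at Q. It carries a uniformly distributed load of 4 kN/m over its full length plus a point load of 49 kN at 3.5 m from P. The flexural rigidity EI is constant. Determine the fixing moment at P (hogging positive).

Release the roller at Q. Primary structure: cantilever fixed at P.
Deflection at Q on the released cantilever, summing each load's contribution:
  UDL 4: wL⁴/(8EI) = 312.5/EI
  point load 49 at a = 3.5: Pa²(3L − a)/(6EI) = 1150/EI
  δ_0 = 1463/EI
Flexibility coefficient — unit upward force at Q: δ_{QQ} = L³/(3EI) = 41.67/EI.
The prop prevents deflection at Q: R_Q = δ_0/δ_{QQ} = 1463/41.67 = 35.11 kN.
Moment equilibrium about P: M_P = Σ(load moments about P) − R_Q·L = 221.5 − 35.11×5 = 45.94 kN·m.

M_P = 45.94 kN·m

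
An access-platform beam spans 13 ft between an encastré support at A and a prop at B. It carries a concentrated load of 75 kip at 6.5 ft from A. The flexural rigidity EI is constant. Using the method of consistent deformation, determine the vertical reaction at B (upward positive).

Remove the prop at B; the released (primary) structure is a cantilever built in at A.
Deflection at B on the released cantilever, summing each load's contribution:
  point load 75 at a = 6.5: Pa²(3L − a)/(6EI) = 17164/EI
Flexibility coefficient — unit upward force at B: δ_{BB} = L³/(3EI) = 732.3/EI.
Compatibility at B: δ_0 − R_B·δ_{BB} = 0, so R_B = 17164/732.3 = 23.44 kip.

R_B = 23.44 kip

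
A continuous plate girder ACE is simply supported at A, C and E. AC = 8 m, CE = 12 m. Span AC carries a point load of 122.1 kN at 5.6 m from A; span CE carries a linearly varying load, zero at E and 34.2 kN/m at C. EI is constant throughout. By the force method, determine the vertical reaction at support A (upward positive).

Take M_C as the redundant. Released structure: two simple spans AC and CE with a hinge at C.
End slopes at the hinge C, treating each span as simply supported:
  span AC: point load 122.1 at a = 5.6: Pab(L + a)/(6LEI) = 465/EI
  span CE: triangular load, peak 34.2: w₀L³/(45EI) = 1313/EI
  relative rotation θ_0 = (465 + 1313)/EI = 1778/EI
A unit hogging moment at C produces rotation L₁/(3EI) + L₂/(3EI) = 6.667/EI.
Compatibility: M_C·(L₁+L₂)/(3EI) = θ_0, giving M_C = 266.7 kN·m (hogging).
Span AC, ΣM about A with M_C applied at C: R_C^{AC}·8 = 683.8 + 266.7, so R_C^{AC} = 118.8 kN and R_A = 122.1 − 118.8 = 3.288 kN.

R_A = 3.288 kN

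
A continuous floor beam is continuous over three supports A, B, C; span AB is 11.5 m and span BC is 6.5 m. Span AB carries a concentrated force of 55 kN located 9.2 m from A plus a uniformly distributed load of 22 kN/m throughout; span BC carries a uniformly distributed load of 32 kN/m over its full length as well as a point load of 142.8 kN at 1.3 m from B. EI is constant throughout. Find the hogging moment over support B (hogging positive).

Take M_B as the redundant. Released structure: two simple spans AB and BC with a hinge at B.
End slopes at the hinge B, treating each span as simply supported:
  span AB: point load 55 at a = 9.2: Pab(L + a)/(6LEI) = 349.1/EI
  span AB: UDL 22: wL³/(24EI) = 1394/EI
  span BC: UDL 32: wL³/(24EI) = 366.2/EI
  span BC: point load 142.8 at a = 1.3: Pab(L + b)/(6LEI) = 289.6/EI
  relative rotation θ_0 = (1743 + 655.8)/EI = 2399/EI
A unit hogging moment at B produces rotation L₁/(3EI) + L₂/(3EI) = 6/EI.
Compatibility: M_B·(L₁+L₂)/(3EI) = θ_0, giving M_B = 399.8 kN·m (hogging).

M_B = 399.8 kN·m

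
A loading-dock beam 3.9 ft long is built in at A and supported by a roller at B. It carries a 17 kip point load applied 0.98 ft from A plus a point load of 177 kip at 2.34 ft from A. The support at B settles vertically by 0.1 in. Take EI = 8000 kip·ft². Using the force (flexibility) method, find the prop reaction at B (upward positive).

Take the reaction at B as the redundant and release it; the primary structure is a cantilever fixed at A.
Deflection at B on the released cantilever, summing each load's contribution:
  point load 17 at a = 0.98: Pa²(3L − a)/(6EI) = 29.17/EI
  point load 177 at a = 2.34: Pa²(3L − a)/(6EI) = 1512/EI
  δ_0 = 1541/EI
Tip deflection under a unit load at B: L³/(3EI) = 19.77/EI.
With EI = 8000 kip·ft²: δ_0 = 0.19264 ft and δ_{BB} = 0.002472 ft/kip.
Compatibility — the beam at B must follow the support down by 0.008333 ft: δ_0 − R_B·δ_{BB} = 0.008333, so R_B = (0.19264 − 0.008333)/0.002472 = 74.57 kip.

R_B = 74.57 kip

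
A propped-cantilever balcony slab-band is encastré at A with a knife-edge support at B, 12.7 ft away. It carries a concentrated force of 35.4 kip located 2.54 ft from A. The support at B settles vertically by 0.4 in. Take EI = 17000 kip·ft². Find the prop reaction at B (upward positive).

Choose R_B as the redundant. The primary structure is the cantilever fixed at A.
Downward deflection at the released point B due to the loads:
  point load 35.4 at a = 2.54: Pa²(3L − a)/(6EI) = 1354/EI
Tip deflection under a unit load at B: L³/(3EI) = 682.8/EI.
With EI = 17000 kip·ft²: δ_0 = 0.079622 ft and δ_{BB} = 0.040164 ft/kip.
Compatibility — the beam at B must follow the support down by 0.03333 ft: δ_0 − R_B·δ_{BB} = 0.03333, so R_B = (0.079622 − 0.03333)/0.040164 = 1.152 kip.

R_B = 1.152 kip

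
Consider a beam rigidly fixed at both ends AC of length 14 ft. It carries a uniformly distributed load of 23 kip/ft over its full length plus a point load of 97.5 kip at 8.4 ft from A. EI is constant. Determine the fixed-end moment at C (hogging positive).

Release both end moments; the primary structure is a simply-supported span AC with redundants M_A and M_C.
End rotations of the released simple span under the applied load (×1/EI):
  at A: UDL 23: wL³/(24EI) = 2630/EI
  at C: UDL 23: wL³/(24EI) = 2630/EI
  at A: point load 97.5 at a = 8.4: Pab(L + b)/(6LEI) = 1070/EI
  at C: point load 97.5 at a = 8.4: Pab(L + a)/(6LEI) = 1223/EI
  θ_A0 = 3700/EI,  θ_C0 = 3853/EI
Flexibility coefficients: a unit moment at one end gives L/(3EI) there and L/(6EI) at the far end, so f₁₁ = f₂₂ = 4.667/EI and f₁₂ = f₂₁ = 2.333/EI.
Compatibility — zero rotation at each built-in end:
  4.667 M_A + 2.333 M_C = 3700
  2.333 M_A + 4.667 M_C = 3853
Solving the pair gives M_A = 506.7 kip·ft and M_C = 572.2 kip·ft (hogging).

M_C = 572.2 kip·ft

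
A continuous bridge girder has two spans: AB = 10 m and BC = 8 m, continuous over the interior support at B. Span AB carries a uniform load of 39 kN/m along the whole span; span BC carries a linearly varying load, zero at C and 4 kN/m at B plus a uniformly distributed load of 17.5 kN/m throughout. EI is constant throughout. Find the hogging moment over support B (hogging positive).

M_B = 340.6 kN·m

Take M_B as the redundant. Released structure: two simple spans AB and BC with a hinge at B.
End slopes at the hinge B, treating each span as simply supported:
  span AB: UDL 39: wL³/(24EI) = 1625/EI
  span BC: triangular load, peak 4: w₀L³/(45EI) = 45.51/EI
  span BC: UDL 17.5: wL³/(24EI) = 373.3/EI
  relative rotation θ_0 = (1625 + 418.8)/EI = 2044/EI
A unit hogging moment at B produces rotation L₁/(3EI) + L₂/(3EI) = 6/EI.
Compatibility: M_B·(L₁+L₂)/(3EI) = θ_0, giving M_B = 340.6 kN·m (hogging).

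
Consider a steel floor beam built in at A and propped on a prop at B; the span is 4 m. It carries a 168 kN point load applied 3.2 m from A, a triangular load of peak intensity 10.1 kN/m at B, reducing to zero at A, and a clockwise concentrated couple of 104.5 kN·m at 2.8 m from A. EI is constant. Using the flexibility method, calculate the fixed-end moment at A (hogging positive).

Release the roller at B. Primary structure: cantilever fixed at A.
Primary-structure tip deflection at B by superposition:
  point load 168 at a = 3.2: Pa²(3L − a)/(6EI) = 2523/EI
  triangular load, peak 10.1 at the free end: 11w₀L⁴/(120EI) = 237/EI
  clockwise couple 104.5 at a = 2.8: M₀a(2L − a)/(2EI) = 760.8/EI
  δ_0 = 3521/EI
Flexibility coefficient — unit upward force at B: δ_{BB} = L³/(3EI) = 21.33/EI.
Compatibility at B: δ_0 − R_B·δ_{BB} = 0, so R_B = 3521/21.33 = 165 kN.
Moment equilibrium about A: M_A = Σ(load moments about A) − R_B·L = 696 − 165×4 = 35.8 kN·m.

M_A = 35.8 kN·m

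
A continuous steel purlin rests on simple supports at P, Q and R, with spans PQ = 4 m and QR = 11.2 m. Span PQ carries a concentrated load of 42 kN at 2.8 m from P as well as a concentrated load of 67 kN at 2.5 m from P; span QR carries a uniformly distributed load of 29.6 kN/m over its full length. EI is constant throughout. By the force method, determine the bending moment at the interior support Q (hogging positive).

M_Q = 363.3 kN·m

Release continuity at Q by inserting a hinge; the redundant is the internal moment M_Q. The primary structure is two simply-supported spans PQ and QR.
End slopes at the hinge Q, treating each span as simply supported:
  span PQ: point load 42 at a = 2.8: Pab(L + a)/(6LEI) = 39.98/EI
  span PQ: point load 67 at a = 2.5: Pab(L + a)/(6LEI) = 68.05/EI
  span QR: UDL 29.6: wL³/(24EI) = 1733/EI
  relative rotation θ_0 = (108 + 1733)/EI = 1841/EI
A unit hogging moment at Q produces rotation L₁/(3EI) + L₂/(3EI) = 5.067/EI.
Compatibility: M_Q·(L₁+L₂)/(3EI) = θ_0, giving M_Q = 363.3 kN·m (hogging).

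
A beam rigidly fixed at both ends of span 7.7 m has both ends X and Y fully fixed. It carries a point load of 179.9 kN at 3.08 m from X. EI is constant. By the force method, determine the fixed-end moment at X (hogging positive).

Release both end moments; the primary structure is a simply-supported span XY with redundants M_X and M_Y.
End rotations of the released simple span under the applied load (×1/EI):
  at X: point load 179.9 at a = 3.08: Pab(L + b)/(6LEI) = 682.6/EI
  at Y: point load 179.9 at a = 3.08: Pab(L + a)/(6LEI) = 597.3/EI
  θ_X0 = 682.6/EI,  θ_Y0 = 597.3/EI
Flexibility coefficients: a unit moment at one end gives L/(3EI) there and L/(6EI) at the far end, so f₁₁ = f₂₂ = 2.567/EI and f₁₂ = f₂₁ = 1.283/EI.
Compatibility — zero rotation at each built-in end:
  2.567 M_X + 1.283 M_Y = 682.6
  1.283 M_X + 2.567 M_Y = 597.3
Solving the pair gives M_X = 199.5 kN·m and M_Y = 133 kN·m (hogging).

M_X = 199.5 kN·m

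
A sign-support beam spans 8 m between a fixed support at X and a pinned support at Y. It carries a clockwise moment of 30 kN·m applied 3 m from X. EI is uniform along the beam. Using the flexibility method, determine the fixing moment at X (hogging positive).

Choose R_Y as the redundant. The primary structure is the cantilever fixed at X.
Primary-structure tip deflection at Y by superposition:
  clockwise couple 30 at a = 3: M₀a(2L − a)/(2EI) = 585/EI
Flexibility coefficient — unit upward force at Y: δ_{YY} = L³/(3EI) = 170.7/EI.
The prop prevents deflection at Y: R_Y = δ_0/δ_{YY} = 585/170.7 = 3.428 kN.
Moment equilibrium about X: M_X = Σ(load moments about X) − R_Y·L = 30 − 3.428×8 = 2.578 kN·m.

M_X = 2.578 kN·m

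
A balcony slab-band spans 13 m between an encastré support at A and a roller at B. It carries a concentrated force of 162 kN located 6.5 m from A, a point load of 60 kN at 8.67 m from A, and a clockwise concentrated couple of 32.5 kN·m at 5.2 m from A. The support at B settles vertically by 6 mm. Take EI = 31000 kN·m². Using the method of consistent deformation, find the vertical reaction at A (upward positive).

Remove the prop at B; the released (primary) structure is a cantilever built in at A.
Free-end deflection of the primary structure under the applied loading (downward +):
  point load 162 at a = 6.5: Pa²(3L − a)/(6EI) = 37074/EI
  point load 60 at a = 8.67: Pa²(3L − a)/(6EI) = 22799/EI
  clockwise couple 32.5 at a = 5.2: M₀a(2L − a)/(2EI) = 1758/EI
  δ_0 = 61631/EI
Flexibility coefficient — unit upward force at B: δ_{BB} = L³/(3EI) = 732.3/EI.
With EI = 31000 kN·m²: δ_0 = 1.9881 m and δ_{BB} = 0.023624 m/kN.
Compatibility — the beam at B must follow the support down by 0.006 m: δ_0 − R_B·δ_{BB} = 0.006, so R_B = (1.9881 − 0.006)/0.023624 = 83.9 kN.
Vertical equilibrium: R_A = ΣP − R_B = 222 − 83.9 = 138.1 kN.

R_A = 138.1 kN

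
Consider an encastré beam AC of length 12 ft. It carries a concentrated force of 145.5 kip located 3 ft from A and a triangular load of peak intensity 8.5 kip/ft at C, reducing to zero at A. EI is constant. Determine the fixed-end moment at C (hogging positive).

M_C = 143 kip·ft

Release both end moments; the primary structure is a simply-supported span AC with redundants M_A and M_C.
Simple-span end rotations at A and C under the given loads:
  at A: point load 145.5 at a = 3: Pab(L + b)/(6LEI) = 1146/EI
  at C: point load 145.5 at a = 3: Pab(L + a)/(6LEI) = 818.4/EI
  at A: triangular load, peak 8.5: 7w₀L³/(360EI) = 285.6/EI
  at C: triangular load, peak 8.5: w₀L³/(45EI) = 326.4/EI
  θ_A0 = 1431/EI,  θ_C0 = 1145/EI
Flexibility coefficients: a unit moment at one end gives L/(3EI) there and L/(6EI) at the far end, so f₁₁ = f₂₂ = 4/EI and f₁₂ = f₂₁ = 2/EI.
Compatibility — zero rotation at each built-in end:
  4 M_A + 2 M_C = 1431
  2 M_A + 4 M_C = 1145
Solving the pair gives M_A = 286.3 kip·ft and M_C = 143 kip·ft (hogging).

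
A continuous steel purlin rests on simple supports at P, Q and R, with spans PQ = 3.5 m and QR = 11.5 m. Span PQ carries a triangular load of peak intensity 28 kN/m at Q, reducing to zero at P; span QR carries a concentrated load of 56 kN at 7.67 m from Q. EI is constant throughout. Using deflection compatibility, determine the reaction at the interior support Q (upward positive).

R_Q = 80.55 kN

Release continuity at Q by inserting a hinge; the redundant is the internal moment M_Q. The primary structure is two simply-supported spans PQ and QR.
End slopes at the hinge Q, treating each span as simply supported:
  span PQ: triangular load, peak 28: w₀L³/(45EI) = 26.68/EI
  span QR: point load 56 at a = 7.67: Pab(L + b)/(6LEI) = 365.5/EI
  relative rotation θ_0 = (26.68 + 365.5)/EI = 392.2/EI
A unit hogging moment at Q produces rotation L₁/(3EI) + L₂/(3EI) = 5/EI.
Compatibility: M_Q·(L₁+L₂)/(3EI) = θ_0, giving M_Q = 78.43 kN·m (hogging).
Span PQ, ΣM about P with M_Q applied at Q: R_Q^{PQ}·3.5 = 114.3 + 78.43, so R_Q^{PQ} = 55.08 kN and R_P = 49 − 55.08 = -6.076 kN.
Span QR, ΣM about R: R_Q^{QR}·11.5 = 214.5 + 78.43, so R_Q^{QR} = 25.47 kN and R_R = 56 − 25.47 = 30.53 kN.
R_Q = 55.08 + 25.47 = 80.55 kN.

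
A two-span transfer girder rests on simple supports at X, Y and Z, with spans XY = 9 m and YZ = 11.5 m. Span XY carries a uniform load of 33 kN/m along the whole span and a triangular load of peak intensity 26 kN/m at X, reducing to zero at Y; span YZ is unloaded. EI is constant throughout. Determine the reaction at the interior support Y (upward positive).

Take M_Y as the redundant. Released structure: two simple spans XY and YZ with a hinge at Y.
End slopes at the hinge Y, treating each span as simply supported:
  span XY: UDL 33: wL³/(24EI) = 1002/EI
  span XY: triangular load, peak 26: 7w₀L³/(360EI) = 368.6/EI
  relative rotation θ_0 = (1371 + 0)/EI = 1371/EI
A unit hogging moment at Y produces rotation L₁/(3EI) + L₂/(3EI) = 6.833/EI.
Slope continuity at Y: θ_0 = M_Y·6.833/EI, so M_Y = 1371/6.833 = 200.6 kN·m (hogging).
Span XY, ΣM about X with M_Y applied at Y: R_Y^{XY}·9 = 1688 + 200.6, so R_Y^{XY} = 209.8 kN and R_X = 414 − 209.8 = 204.2 kN.
Span YZ, ΣM about Z: R_Y^{YZ}·11.5 = 0 + 200.6, so R_Y^{YZ} = 17.45 kN and R_Z = 0 − 17.45 = -17.45 kN.
R_Y = 209.8 + 17.45 = 227.2 kN.

R_Y = 227.2 kN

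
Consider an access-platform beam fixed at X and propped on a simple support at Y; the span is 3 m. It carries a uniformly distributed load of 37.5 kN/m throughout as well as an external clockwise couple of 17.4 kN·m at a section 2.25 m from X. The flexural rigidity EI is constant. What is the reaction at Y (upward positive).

R_Y = 50.34 kN

Choose R_Y as the redundant. The primary structure is the cantilever fixed at X.
Primary-structure tip deflection at Y by superposition:
  UDL 37.5: wL⁴/(8EI) = 379.7/EI
  clockwise couple 17.4 at a = 2.25: M₀a(2L − a)/(2EI) = 73.41/EI
  δ_0 = 453.1/EI
Tip deflection under a unit load at Y: L³/(3EI) = 9/EI.
Compatibility at Y: δ_0 − R_Y·δ_{YY} = 0, so R_Y = 453.1/9 = 50.34 kN.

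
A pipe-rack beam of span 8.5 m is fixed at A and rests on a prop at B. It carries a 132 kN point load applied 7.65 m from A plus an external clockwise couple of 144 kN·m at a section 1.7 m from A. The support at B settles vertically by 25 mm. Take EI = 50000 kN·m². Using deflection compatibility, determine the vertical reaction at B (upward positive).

R_B = 115.3 kN

Remove the prop at B; the released (primary) structure is a cantilever built in at A.
Deflection at B on the released cantilever, summing each load's contribution:
  point load 132 at a = 7.65: Pa²(3L − a)/(6EI) = 22982/EI
  clockwise couple 144 at a = 1.7: M₀a(2L − a)/(2EI) = 1873/EI
  δ_0 = 24855/EI
Tip deflection under a unit load at B: L³/(3EI) = 204.7/EI.
With EI = 50000 kN·m²: δ_0 = 0.49709 m and δ_{BB} = 0.004094 m/kN.
Compatibility — the beam at B must follow the support down by 0.025 m: δ_0 − R_B·δ_{BB} = 0.025, so R_B = (0.49709 − 0.025)/0.004094 = 115.3 kN.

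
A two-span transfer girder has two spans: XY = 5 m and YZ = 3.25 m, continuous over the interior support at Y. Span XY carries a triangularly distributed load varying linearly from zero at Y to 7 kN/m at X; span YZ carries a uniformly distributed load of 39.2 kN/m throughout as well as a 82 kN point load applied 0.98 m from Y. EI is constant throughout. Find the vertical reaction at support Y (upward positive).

Insert a hinge at Y; M_Y is the redundant, and each span becomes simply supported.
Rotations at Y on the released spans (each span's end-slope, ×1/EI):
  span XY: triangular load, peak 7: 7w₀L³/(360EI) = 17.01/EI
  span YZ: UDL 39.2: wL³/(24EI) = 56.07/EI
  span YZ: point load 82 at a = 0.98: Pab(L + b)/(6LEI) = 51.64/EI
  relative rotation θ_0 = (17.01 + 107.7)/EI = 124.7/EI
A unit hogging moment at Y produces rotation L₁/(3EI) + L₂/(3EI) = 2.75/EI.
Slope continuity at Y: θ_0 = M_Y·2.75/EI, so M_Y = 124.7/2.75 = 45.35 kN·m (hogging).
Span XY, ΣM about X with M_Y applied at Y: R_Y^{XY}·5 = 29.17 + 45.35, so R_Y^{XY} = 14.9 kN and R_X = 17.5 − 14.9 = 2.596 kN.
Span YZ, ΣM about Z: R_Y^{YZ}·3.25 = 393.2 + 45.35, so R_Y^{YZ} = 134.9 kN and R_Z = 209.4 − 134.9 = 74.47 kN.
R_Y = 14.9 + 134.9 = 149.8 kN.

R_Y = 149.8 kN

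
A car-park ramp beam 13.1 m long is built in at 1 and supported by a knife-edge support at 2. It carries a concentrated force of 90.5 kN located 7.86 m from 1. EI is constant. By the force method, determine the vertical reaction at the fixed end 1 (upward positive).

R_1 = 51.4 kN

Remove the prop at 2; the released (primary) structure is a cantilever built in at 1.
Deflection at 2 on the released cantilever, summing each load's contribution:
  point load 90.5 at a = 7.86: Pa²(3L − a)/(6EI) = 29297/EI
Tip deflection under a unit load at 2: L³/(3EI) = 749.4/EI.
The prop prevents deflection at 2: R_2 = δ_0/δ_{22} = 29297/749.4 = 39.1 kN.
Vertical equilibrium: R_1 = ΣP − R_2 = 90.5 − 39.1 = 51.4 kN.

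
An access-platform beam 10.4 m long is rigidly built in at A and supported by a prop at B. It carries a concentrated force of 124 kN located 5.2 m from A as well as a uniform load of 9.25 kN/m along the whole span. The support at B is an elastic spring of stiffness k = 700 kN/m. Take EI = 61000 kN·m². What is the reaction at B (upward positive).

R_B = 60.71 kN

Take the reaction at B as the redundant and release it; the primary structure is a cantilever fixed at A.
Deflection at B on the released cantilever, summing each load's contribution:
  point load 124 at a = 5.2: Pa²(3L − a)/(6EI) = 14529/EI
  UDL 9.25: wL⁴/(8EI) = 13526/EI
  δ_0 = 28056/EI
Tip deflection under a unit load at B: L³/(3EI) = 375/EI.
With EI = 61000 kN·m²: δ_0 = 0.45993 m and δ_{BB} = 0.006147 m/kN.
Compatibility — the spring shortens by R_B/k under the reaction it provides: δ_0 − R_B·δ_{BB} = R_B/k. With 1/k = 0.001429 m/kN, R_B = δ_0 / (δ_{BB} + 1/k) = 0.45993 / (0.006147 + 0.001429) = 60.71 kN.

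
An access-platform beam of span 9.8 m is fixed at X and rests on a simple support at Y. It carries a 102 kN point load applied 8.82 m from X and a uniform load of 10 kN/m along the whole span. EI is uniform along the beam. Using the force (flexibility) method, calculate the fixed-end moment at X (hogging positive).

M_X = 169.5 kN·m

Take the reaction at Y as the redundant and release it; the primary structure is a cantilever fixed at X.
Deflection at Y on the released cantilever, summing each load's contribution:
  point load 102 at a = 8.82: Pa²(3L − a)/(6EI) = 27216/EI
  UDL 10: wL⁴/(8EI) = 11530/EI
  δ_0 = 38746/EI
Tip deflection under a unit load at Y: L³/(3EI) = 313.7/EI.
The prop prevents deflection at Y: R_Y = δ_0/δ_{YY} = 38746/313.7 = 123.5 kN.
Moment equilibrium about X: M_X = Σ(load moments about X) − R_Y·L = 1380 − 123.5×9.8 = 169.5 kN·m.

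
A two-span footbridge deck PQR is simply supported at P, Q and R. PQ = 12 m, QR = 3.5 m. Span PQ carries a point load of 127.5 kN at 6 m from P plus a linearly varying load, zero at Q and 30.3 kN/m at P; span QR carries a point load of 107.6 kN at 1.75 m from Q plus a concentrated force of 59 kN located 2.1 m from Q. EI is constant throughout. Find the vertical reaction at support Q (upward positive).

R_Q = 365.2 kN

Insert a hinge at Q; M_Q is the redundant, and each span becomes simply supported.
Rotations at Q on the released spans (each span's end-slope, ×1/EI):
  span PQ: point load 127.5 at a = 6: Pab(L + a)/(6LEI) = 1148/EI
  span PQ: triangular load, peak 30.3: 7w₀L³/(360EI) = 1018/EI
  span QR: point load 107.6 at a = 1.75: Pab(L + b)/(6LEI) = 82.38/EI
  span QR: point load 59 at a = 2.1: Pab(L + b)/(6LEI) = 40.47/EI
  relative rotation θ_0 = (2166 + 122.9)/EI = 2288/EI
A unit hogging moment at Q produces rotation L₁/(3EI) + L₂/(3EI) = 5.167/EI.
Slope continuity at Q: θ_0 = M_Q·5.167/EI, so M_Q = 2288/5.167 = 442.9 kN·m (hogging).
Span PQ, ΣM about P with M_Q applied at Q: R_Q^{PQ}·12 = 1492 + 442.9, so R_Q^{PQ} = 161.3 kN and R_P = 309.3 − 161.3 = 148 kN.
Span QR, ΣM about R: R_Q^{QR}·3.5 = 270.9 + 442.9, so R_Q^{QR} = 203.9 kN and R_R = 166.6 − 203.9 = -37.35 kN.
R_Q = 161.3 + 203.9 = 365.2 kN.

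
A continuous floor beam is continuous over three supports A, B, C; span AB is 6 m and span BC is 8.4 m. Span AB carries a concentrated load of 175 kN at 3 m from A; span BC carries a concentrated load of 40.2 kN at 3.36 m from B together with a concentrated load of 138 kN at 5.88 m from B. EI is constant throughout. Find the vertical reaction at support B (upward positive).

R_B = 213.6 kN

Take M_B as the redundant. Released structure: two simple spans AB and BC with a hinge at B.
Rotations at B on the released spans (each span's end-slope, ×1/EI):
  span AB: point load 175 at a = 3: Pab(L + a)/(6LEI) = 393.8/EI
  span BC: point load 40.2 at a = 3.36: Pab(L + b)/(6LEI) = 181.5/EI
  span BC: point load 138 at a = 5.88: Pab(L + b)/(6LEI) = 443/EI
  relative rotation θ_0 = (393.8 + 624.6)/EI = 1018/EI
A unit hogging moment at B produces rotation L₁/(3EI) + L₂/(3EI) = 4.8/EI.
Slope continuity at B: θ_0 = M_B·4.8/EI, so M_B = 1018/4.8 = 212.2 kN·m (hogging).
Span AB, ΣM about A with M_B applied at B: R_B^{AB}·6 = 525 + 212.2, so R_B^{AB} = 122.9 kN and R_A = 175 − 122.9 = 52.14 kN.
Span BC, ΣM about C: R_B^{BC}·8.4 = 550.4 + 212.2, so R_B^{BC} = 90.78 kN and R_C = 178.2 − 90.78 = 87.42 kN.
R_B = 122.9 + 90.78 = 213.6 kN.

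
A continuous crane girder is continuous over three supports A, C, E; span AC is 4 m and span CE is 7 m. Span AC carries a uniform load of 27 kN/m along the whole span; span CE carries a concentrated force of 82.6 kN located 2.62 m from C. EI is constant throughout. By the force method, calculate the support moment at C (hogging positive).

Take M_C as the redundant. Released structure: two simple spans AC and CE with a hinge at C.
Discontinuity in slope at C on the released structure — sum the simple-span end rotations:
  span AC: UDL 27: wL³/(24EI) = 72/EI
  span CE: point load 82.6 at a = 2.62: Pab(L + b)/(6LEI) = 256.8/EI
  relative rotation θ_0 = (72 + 256.8)/EI = 328.8/EI
A unit hogging moment at C produces rotation L₁/(3EI) + L₂/(3EI) = 3.667/EI.
Slope continuity at C: θ_0 = M_C·3.667/EI, so M_C = 328.8/3.667 = 89.68 kN·m (hogging).

M_C = 89.68 kN·m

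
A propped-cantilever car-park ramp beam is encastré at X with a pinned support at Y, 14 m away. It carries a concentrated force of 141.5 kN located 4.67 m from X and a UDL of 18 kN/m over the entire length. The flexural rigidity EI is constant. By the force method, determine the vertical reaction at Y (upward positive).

R_Y = 115.5 kN

Release the roller at Y. Primary structure: cantilever fixed at X.
Deflection at Y on the released cantilever, summing each load's contribution:
  point load 141.5 at a = 4.67: Pa²(3L − a)/(6EI) = 19200/EI
  UDL 18: wL⁴/(8EI) = 86436/EI
  δ_0 = 105636/EI
Tip deflection under a unit load at Y: L³/(3EI) = 914.7/EI.
The prop prevents deflection at Y: R_Y = δ_0/δ_{YY} = 105636/914.7 = 115.5 kN.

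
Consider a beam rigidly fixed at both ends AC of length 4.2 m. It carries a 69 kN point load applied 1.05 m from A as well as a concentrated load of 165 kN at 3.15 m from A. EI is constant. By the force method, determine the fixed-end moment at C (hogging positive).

Release both end moments; the primary structure is a simply-supported span AC with redundants M_A and M_C.
On the primary (simply-supported) span, the end slopes from the loading are:
  at A: point load 69 at a = 1.05: Pab(L + b)/(6LEI) = 66.56/EI
  at C: point load 69 at a = 1.05: Pab(L + a)/(6LEI) = 47.55/EI
  at A: point load 165 at a = 3.15: Pab(L + b)/(6LEI) = 113.7/EI
  at C: point load 165 at a = 3.15: Pab(L + a)/(6LEI) = 159.2/EI
  θ_A0 = 180.3/EI,  θ_C0 = 206.7/EI
Flexibility coefficients: a unit moment at one end gives L/(3EI) there and L/(6EI) at the far end, so f₁₁ = f₂₂ = 1.4/EI and f₁₂ = f₂₁ = 0.7/EI.
Compatibility — zero rotation at each built-in end:
  1.4 M_A + 0.7 M_C = 180.3
  0.7 M_A + 1.4 M_C = 206.7
Solving the pair gives M_A = 73.24 kN·m and M_C = 111 kN·m (hogging).

M_C = 111 kN·m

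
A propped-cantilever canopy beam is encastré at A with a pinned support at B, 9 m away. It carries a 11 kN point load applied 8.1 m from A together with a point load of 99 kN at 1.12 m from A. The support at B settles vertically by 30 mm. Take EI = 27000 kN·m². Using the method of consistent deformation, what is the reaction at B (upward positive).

R_B = 8.227 kN

Remove the prop at B; the released (primary) structure is a cantilever built in at A.
Free-end deflection of the primary structure under the applied loading (downward +):
  point load 11 at a = 8.1: Pa²(3L − a)/(6EI) = 2273/EI
  point load 99 at a = 1.12: Pa²(3L − a)/(6EI) = 535.7/EI
  δ_0 = 2809/EI
Tip deflection under a unit load at B: L³/(3EI) = 243/EI.
With EI = 27000 kN·m²: δ_0 = 0.10404 m and δ_{BB} = 0.009 m/kN.
Compatibility — the beam at B must follow the support down by 0.03 m: δ_0 − R_B·δ_{BB} = 0.03, so R_B = (0.10404 − 0.03)/0.009 = 8.227 kN.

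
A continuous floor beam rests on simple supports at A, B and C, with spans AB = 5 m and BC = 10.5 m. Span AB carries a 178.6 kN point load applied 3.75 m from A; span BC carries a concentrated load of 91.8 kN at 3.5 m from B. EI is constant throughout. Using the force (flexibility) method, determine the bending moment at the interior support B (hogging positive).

Insert a hinge at B; M_B is the redundant, and each span becomes simply supported.
End slopes at the hinge B, treating each span as simply supported:
  span AB: point load 178.6 at a = 3.75: Pab(L + a)/(6LEI) = 244.2/EI
  span BC: point load 91.8 at a = 3.5: Pab(L + b)/(6LEI) = 624.8/EI
  relative rotation θ_0 = (244.2 + 624.8)/EI = 868.9/EI
A unit hogging moment at B produces rotation L₁/(3EI) + L₂/(3EI) = 5.167/EI.
Compatibility: M_B·(L₁+L₂)/(3EI) = θ_0, giving M_B = 168.2 kN·m (hogging).

M_B = 168.2 kN·m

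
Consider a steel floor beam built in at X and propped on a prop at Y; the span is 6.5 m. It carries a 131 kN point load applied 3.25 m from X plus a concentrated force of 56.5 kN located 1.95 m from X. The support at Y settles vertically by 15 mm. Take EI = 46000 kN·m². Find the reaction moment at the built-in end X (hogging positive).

M_X = 274.2 kN·m

Remove the prop at Y; the released (primary) structure is a cantilever built in at X.
Downward deflection at the released point Y due to the loads:
  point load 131 at a = 3.25: Pa²(3L − a)/(6EI) = 3747/EI
  point load 56.5 at a = 1.95: Pa²(3L − a)/(6EI) = 628.4/EI
  δ_0 = 4376/EI
Flexibility coefficient — unit upward force at Y: δ_{YY} = L³/(3EI) = 91.54/EI.
With EI = 46000 kN·m²: δ_0 = 0.095128 m and δ_{YY} = 0.00199 m/kN.
Compatibility — the beam at Y must follow the support down by 0.015 m: δ_0 − R_Y·δ_{YY} = 0.015, so R_Y = (0.095128 − 0.015)/0.00199 = 40.26 kN.
Moment equilibrium about X: M_X = Σ(load moments about X) − R_Y·L = 535.9 − 40.26×6.5 = 274.2 kN·m.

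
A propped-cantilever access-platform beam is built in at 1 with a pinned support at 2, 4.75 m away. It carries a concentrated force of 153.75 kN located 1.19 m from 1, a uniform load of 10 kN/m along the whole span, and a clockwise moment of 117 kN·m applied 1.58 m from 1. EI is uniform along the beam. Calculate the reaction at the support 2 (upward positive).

Choose R_2 as the redundant. The primary structure is the cantilever fixed at 1.
Downward deflection at the released point 2 due to the loads:
  point load 153.75 at a = 1.19: Pa²(3L − a)/(6EI) = 473.9/EI
  UDL 10: wL⁴/(8EI) = 636.3/EI
  clockwise couple 117 at a = 1.58: M₀a(2L − a)/(2EI) = 732/EI
  δ_0 = 1842/EI
Tip deflection under a unit load at 2: L³/(3EI) = 35.72/EI.
The prop prevents deflection at 2: R_2 = δ_0/δ_{22} = 1842/35.72 = 51.57 kN.

R_2 = 51.57 kN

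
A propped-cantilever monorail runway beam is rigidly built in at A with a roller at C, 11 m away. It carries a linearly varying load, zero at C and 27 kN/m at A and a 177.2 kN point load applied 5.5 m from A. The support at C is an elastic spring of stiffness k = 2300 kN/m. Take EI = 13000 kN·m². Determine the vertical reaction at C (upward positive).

Remove the prop at C; the released (primary) structure is a cantilever built in at A.
Downward deflection at the released point C due to the loads:
  triangular load, peak 27 at the fixed end: w₀L⁴/(30EI) = 13177/EI
  point load 177.2 at a = 5.5: Pa²(3L − a)/(6EI) = 24568/EI
  δ_0 = 37745/EI
Flexibility coefficient — unit upward force at C: δ_{CC} = L³/(3EI) = 443.7/EI.
With EI = 13000 kN·m²: δ_0 = 2.9035 m and δ_{CC} = 0.034128 m/kN.
Compatibility — the spring shortens by R_C/k under the reaction it provides: δ_0 − R_C·δ_{CC} = R_C/k. With 1/k = 0.000435 m/kN, R_C = δ_0 / (δ_{CC} + 1/k) = 2.9035 / (0.034128 + 0.000435) = 84 kN.

R_C = 84 kN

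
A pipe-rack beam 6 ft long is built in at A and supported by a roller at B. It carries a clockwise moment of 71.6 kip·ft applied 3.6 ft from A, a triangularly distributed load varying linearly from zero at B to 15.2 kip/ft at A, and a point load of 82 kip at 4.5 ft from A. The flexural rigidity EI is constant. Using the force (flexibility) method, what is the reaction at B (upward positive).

Release the roller at B. Primary structure: cantilever fixed at A.
Primary-structure tip deflection at B by superposition:
  clockwise couple 71.6 at a = 3.6: M₀a(2L − a)/(2EI) = 1083/EI
  triangular load, peak 15.2 at the fixed end: w₀L⁴/(30EI) = 656.6/EI
  point load 82 at a = 4.5: Pa²(3L − a)/(6EI) = 3736/EI
  δ_0 = 5475/EI
Tip deflection under a unit load at B: L³/(3EI) = 72/EI.
Compatibility at B: δ_0 − R_B·δ_{BB} = 0, so R_B = 5475/72 = 76.05 kip.

R_B = 76.05 kip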